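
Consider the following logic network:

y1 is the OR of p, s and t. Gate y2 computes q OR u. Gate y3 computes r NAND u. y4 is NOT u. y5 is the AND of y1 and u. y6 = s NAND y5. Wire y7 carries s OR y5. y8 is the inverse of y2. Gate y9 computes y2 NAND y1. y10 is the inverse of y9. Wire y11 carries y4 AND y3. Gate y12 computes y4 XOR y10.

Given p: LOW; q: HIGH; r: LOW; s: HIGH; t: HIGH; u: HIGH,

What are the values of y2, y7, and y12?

y2 = HIGH; y7 = HIGH; y12 = HIGH

y1 = p OR s OR t = LOW OR HIGH OR HIGH = HIGH
y2 = q OR u = HIGH OR HIGH = HIGH
y4 = NOT u = NOT HIGH = LOW
y5 = y1 AND u = HIGH AND HIGH = HIGH
y7 = s OR y5 = HIGH OR HIGH = HIGH
y9 = y2 NAND y1 = HIGH NAND HIGH = LOW
y10 = NOT y9 = NOT LOW = HIGH
y12 = y4 XOR y10 = LOW XOR HIGH = HIGH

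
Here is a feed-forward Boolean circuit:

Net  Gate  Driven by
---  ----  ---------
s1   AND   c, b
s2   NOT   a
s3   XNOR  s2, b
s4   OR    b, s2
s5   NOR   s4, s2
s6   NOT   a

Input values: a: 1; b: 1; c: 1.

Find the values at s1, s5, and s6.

s1 = 1; s5 = 0; s6 = 0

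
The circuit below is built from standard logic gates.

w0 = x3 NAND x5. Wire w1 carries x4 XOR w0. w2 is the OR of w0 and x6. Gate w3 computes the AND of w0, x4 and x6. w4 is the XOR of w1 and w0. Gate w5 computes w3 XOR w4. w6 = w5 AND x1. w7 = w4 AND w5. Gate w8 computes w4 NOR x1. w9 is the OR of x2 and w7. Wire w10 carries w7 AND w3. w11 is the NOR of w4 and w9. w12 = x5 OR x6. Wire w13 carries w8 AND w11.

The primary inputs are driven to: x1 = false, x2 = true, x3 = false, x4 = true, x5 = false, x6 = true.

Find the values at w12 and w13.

w0 = x3 NAND x5 = false NAND false = true
w1 = x4 XOR w0 = true XOR true = false
w3 = w0 AND x4 AND x6 = true AND true AND true = true
w4 = w1 XOR w0 = false XOR true = true
w5 = w3 XOR w4 = true XOR true = false
w7 = w4 AND w5 = true AND false = false
w8 = w4 NOR x1 = true NOR false = false
w9 = x2 OR w7 = true OR false = true
w11 = w4 NOR w9 = true NOR true = false
w12 = x5 OR x6 = false OR true = true
w13 = w8 AND w11 = false AND false = false

w12 = true, w13 = false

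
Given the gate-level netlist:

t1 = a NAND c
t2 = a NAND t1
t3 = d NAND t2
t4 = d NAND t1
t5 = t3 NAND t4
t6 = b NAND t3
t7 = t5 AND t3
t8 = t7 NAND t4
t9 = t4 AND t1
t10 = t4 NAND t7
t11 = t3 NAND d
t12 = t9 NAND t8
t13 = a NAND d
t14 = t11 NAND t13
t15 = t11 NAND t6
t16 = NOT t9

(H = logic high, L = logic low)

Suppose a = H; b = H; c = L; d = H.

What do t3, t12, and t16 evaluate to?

t3 = H  t12 = H  t16 = H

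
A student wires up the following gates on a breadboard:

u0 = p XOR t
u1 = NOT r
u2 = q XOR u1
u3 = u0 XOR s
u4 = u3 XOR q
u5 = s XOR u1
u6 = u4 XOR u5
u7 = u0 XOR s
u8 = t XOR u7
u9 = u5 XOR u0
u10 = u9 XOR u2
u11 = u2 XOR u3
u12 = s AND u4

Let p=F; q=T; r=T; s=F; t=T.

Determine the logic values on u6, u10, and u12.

u6 = F, u10 = F, u12 = F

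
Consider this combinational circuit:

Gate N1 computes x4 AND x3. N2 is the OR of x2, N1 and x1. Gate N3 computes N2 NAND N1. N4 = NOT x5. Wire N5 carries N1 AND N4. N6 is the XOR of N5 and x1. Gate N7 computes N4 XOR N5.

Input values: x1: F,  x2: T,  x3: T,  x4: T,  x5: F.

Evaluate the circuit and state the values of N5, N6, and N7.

N1 = x4 AND x3 = T AND T = T
N4 = NOT x5 = NOT F = T
N5 = N1 AND N4 = T AND T = T
N6 = N5 XOR x1 = T XOR F = T
N7 = N4 XOR N5 = T XOR T = F

N5 = T, N6 = T, N7 = F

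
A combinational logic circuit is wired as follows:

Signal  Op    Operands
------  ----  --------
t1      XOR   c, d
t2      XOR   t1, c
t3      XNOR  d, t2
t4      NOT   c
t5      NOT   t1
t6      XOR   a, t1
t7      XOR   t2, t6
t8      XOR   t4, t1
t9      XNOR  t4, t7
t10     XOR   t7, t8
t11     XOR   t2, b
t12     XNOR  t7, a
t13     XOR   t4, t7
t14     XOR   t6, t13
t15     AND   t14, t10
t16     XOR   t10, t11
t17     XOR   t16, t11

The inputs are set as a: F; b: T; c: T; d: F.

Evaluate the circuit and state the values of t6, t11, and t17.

t1 = c XOR d = T XOR F = T
t2 = t1 XOR c = T XOR T = F
t4 = NOT c = NOT T = F
t6 = a XOR t1 = F XOR T = T
t7 = t2 XOR t6 = F XOR T = T
t8 = t4 XOR t1 = F XOR T = T
t10 = t7 XOR t8 = T XOR T = F
t11 = t2 XOR b = F XOR T = T
t16 = t10 XOR t11 = F XOR T = T
t17 = t16 XOR t11 = T XOR T = F

t6 = T  t11 = T  t17 = F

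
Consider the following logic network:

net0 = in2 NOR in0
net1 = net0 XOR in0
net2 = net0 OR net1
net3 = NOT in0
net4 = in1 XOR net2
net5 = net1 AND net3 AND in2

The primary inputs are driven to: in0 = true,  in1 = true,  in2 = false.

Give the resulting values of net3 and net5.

net3 = false, net5 = false

net0 = in2 NOR in0 = false NOR true = false
net1 = net0 XOR in0 = false XOR true = true
net3 = NOT in0 = NOT true = false
net5 = net1 AND net3 AND in2 = true AND false AND false = false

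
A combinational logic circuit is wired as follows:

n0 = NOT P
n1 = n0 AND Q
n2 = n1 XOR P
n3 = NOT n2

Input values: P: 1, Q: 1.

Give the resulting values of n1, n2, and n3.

n0 = NOT P = NOT 1 = 0
n1 = n0 AND Q = 0 AND 1 = 0
n2 = n1 XOR P = 0 XOR 1 = 1
n3 = NOT n2 = NOT 1 = 0

n1 = 0  n2 = 1  n3 = 0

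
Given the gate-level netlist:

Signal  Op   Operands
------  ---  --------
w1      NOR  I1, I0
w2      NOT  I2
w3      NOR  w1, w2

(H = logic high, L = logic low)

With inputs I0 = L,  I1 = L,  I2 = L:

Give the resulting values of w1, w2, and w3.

w1 = H  w2 = H  w3 = L

w1 = I1 NOR I0 = L NOR L = H
w2 = NOT I2 = NOT L = H
w3 = w1 NOR w2 = H NOR H = L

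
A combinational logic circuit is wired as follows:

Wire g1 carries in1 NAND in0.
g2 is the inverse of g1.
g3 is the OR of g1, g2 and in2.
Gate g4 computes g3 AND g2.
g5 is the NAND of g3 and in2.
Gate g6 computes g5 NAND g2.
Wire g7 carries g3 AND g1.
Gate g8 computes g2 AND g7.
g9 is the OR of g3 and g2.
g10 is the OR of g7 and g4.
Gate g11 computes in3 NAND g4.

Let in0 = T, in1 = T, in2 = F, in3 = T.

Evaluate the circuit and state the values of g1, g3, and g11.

g1 = in1 NAND in0 = T NAND T = F
g2 = NOT g1 = NOT F = T
g3 = g1 OR g2 OR in2 = F OR T OR F = T
g4 = g3 AND g2 = T AND T = T
g11 = in3 NAND g4 = T NAND T = F

g1 = F, g3 = T, g11 = F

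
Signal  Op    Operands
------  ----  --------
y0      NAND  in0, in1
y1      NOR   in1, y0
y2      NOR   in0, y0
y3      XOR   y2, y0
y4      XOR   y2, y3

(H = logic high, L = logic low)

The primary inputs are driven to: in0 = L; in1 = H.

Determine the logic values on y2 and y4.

y0 = in0 NAND in1 = L NAND H = H
y2 = in0 NOR y0 = L NOR H = L
y3 = y2 XOR y0 = L XOR H = H
y4 = y2 XOR y3 = L XOR H = H

y2 = L, y4 = H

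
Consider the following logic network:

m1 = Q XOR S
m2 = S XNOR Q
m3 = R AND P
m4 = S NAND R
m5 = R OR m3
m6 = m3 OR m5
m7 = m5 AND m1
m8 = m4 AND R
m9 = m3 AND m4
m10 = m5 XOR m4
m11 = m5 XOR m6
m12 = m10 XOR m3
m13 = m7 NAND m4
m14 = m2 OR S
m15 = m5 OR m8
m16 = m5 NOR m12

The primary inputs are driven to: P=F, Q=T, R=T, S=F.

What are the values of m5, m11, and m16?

m3 = R AND P = T AND F = F
m4 = S NAND R = F NAND T = T
m5 = R OR m3 = T OR F = T
m6 = m3 OR m5 = F OR T = T
m10 = m5 XOR m4 = T XOR T = F
m11 = m5 XOR m6 = T XOR T = F
m12 = m10 XOR m3 = F XOR F = F
m16 = m5 NOR m12 = T NOR F = F

m5 = T; m11 = F; m16 = F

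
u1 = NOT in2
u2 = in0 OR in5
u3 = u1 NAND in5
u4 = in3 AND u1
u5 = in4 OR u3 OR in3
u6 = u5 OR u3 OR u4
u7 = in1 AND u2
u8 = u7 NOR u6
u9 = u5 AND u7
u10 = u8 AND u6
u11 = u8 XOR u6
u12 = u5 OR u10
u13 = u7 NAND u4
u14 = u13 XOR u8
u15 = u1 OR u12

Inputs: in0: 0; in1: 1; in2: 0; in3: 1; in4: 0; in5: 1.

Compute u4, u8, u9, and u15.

u4 = 1; u8 = 0; u9 = 1; u15 = 1

u1 = NOT in2 = NOT 0 = 1
u2 = in0 OR in5 = 0 OR 1 = 1
u3 = u1 NAND in5 = 1 NAND 1 = 0
u4 = in3 AND u1 = 1 AND 1 = 1
u5 = in4 OR u3 OR in3 = 0 OR 0 OR 1 = 1
u6 = u5 OR u3 OR u4 = 1 OR 0 OR 1 = 1
u7 = in1 AND u2 = 1 AND 1 = 1
u8 = u7 NOR u6 = 1 NOR 1 = 0
u9 = u5 AND u7 = 1 AND 1 = 1
u10 = u8 AND u6 = 0 AND 1 = 0
u12 = u5 OR u10 = 1 OR 0 = 1
u15 = u1 OR u12 = 1 OR 1 = 1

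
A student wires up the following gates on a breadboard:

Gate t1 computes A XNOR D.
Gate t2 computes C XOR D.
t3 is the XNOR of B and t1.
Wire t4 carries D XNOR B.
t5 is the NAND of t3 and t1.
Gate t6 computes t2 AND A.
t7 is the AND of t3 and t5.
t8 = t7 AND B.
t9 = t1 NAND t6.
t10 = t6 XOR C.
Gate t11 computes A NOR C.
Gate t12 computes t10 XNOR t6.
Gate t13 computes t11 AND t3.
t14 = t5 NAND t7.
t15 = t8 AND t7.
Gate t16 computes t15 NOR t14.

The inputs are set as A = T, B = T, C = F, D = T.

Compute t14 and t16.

t1 = A XNOR D = T XNOR T = T
t3 = B XNOR t1 = T XNOR T = T
t5 = t3 NAND t1 = T NAND T = F
t7 = t3 AND t5 = T AND F = F
t8 = t7 AND B = F AND T = F
t14 = t5 NAND t7 = F NAND F = T
t15 = t8 AND t7 = F AND F = F
t16 = t15 NOR t14 = F NOR T = F

t14 = T; t16 = F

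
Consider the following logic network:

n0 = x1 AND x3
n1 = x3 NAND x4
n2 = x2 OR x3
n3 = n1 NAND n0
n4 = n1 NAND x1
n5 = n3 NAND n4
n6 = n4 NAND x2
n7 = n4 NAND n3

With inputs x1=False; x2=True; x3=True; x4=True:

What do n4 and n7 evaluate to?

n4 = True, n7 = False

n0 = x1 AND x3 = False AND True = False
n1 = x3 NAND x4 = True NAND True = False
n3 = n1 NAND n0 = False NAND False = True
n4 = n1 NAND x1 = False NAND False = True
n7 = n4 NAND n3 = True NAND True = False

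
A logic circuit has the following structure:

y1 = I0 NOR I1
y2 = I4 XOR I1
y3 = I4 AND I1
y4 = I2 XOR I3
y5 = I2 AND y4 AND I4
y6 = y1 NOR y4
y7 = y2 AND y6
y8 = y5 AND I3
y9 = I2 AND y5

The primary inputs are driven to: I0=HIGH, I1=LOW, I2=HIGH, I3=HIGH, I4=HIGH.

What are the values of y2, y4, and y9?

y2 = HIGH, y4 = LOW, y9 = LOW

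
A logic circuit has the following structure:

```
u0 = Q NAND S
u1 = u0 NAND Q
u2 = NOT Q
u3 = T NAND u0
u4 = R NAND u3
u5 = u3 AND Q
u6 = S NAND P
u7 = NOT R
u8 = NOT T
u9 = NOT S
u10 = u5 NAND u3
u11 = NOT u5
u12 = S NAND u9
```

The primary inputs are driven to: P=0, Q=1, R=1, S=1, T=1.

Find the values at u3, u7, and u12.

u0 = Q NAND S = 1 NAND 1 = 0
u3 = T NAND u0 = 1 NAND 0 = 1
u7 = NOT R = NOT 1 = 0
u9 = NOT S = NOT 1 = 0
u12 = S NAND u9 = 1 NAND 0 = 1

u3 = 1, u7 = 0, u12 = 1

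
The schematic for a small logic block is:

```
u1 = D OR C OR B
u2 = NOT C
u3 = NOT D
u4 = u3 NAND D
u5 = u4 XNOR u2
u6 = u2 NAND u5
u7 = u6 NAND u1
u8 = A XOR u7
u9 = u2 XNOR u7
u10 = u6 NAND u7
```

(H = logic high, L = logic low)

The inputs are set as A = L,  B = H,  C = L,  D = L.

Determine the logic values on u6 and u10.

u1 = D OR C OR B = L OR L OR H = H
u2 = NOT C = NOT L = H
u3 = NOT D = NOT L = H
u4 = u3 NAND D = H NAND L = H
u5 = u4 XNOR u2 = H XNOR H = H
u6 = u2 NAND u5 = H NAND H = L
u7 = u6 NAND u1 = L NAND H = H
u10 = u6 NAND u7 = L NAND H = H

u6 = L, u10 = H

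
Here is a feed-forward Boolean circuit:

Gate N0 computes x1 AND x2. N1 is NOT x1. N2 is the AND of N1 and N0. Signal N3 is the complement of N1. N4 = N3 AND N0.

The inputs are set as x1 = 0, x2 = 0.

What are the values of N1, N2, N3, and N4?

N1 = 1, N2 = 0, N3 = 0, N4 = 0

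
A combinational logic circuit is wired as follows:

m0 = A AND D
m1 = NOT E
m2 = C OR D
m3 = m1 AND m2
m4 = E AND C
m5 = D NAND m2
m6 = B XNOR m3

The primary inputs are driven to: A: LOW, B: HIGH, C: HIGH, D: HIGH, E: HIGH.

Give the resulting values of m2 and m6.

m2 = HIGH, m6 = LOW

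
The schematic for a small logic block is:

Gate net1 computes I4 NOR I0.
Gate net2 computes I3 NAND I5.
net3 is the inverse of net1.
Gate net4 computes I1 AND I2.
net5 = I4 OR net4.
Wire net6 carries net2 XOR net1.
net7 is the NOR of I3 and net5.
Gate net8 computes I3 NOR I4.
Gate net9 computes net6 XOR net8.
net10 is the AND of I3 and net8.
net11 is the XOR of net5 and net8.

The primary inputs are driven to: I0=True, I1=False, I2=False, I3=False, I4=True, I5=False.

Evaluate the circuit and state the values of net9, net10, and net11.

net9 = True  net10 = False  net11 = True

net1 = I4 NOR I0 = True NOR True = False
net2 = I3 NAND I5 = False NAND False = True
net4 = I1 AND I2 = False AND False = False
net5 = I4 OR net4 = True OR False = True
net6 = net2 XOR net1 = True XOR False = True
net8 = I3 NOR I4 = False NOR True = False
net9 = net6 XOR net8 = True XOR False = True
net10 = I3 AND net8 = False AND False = False
net11 = net5 XOR net8 = True XOR False = True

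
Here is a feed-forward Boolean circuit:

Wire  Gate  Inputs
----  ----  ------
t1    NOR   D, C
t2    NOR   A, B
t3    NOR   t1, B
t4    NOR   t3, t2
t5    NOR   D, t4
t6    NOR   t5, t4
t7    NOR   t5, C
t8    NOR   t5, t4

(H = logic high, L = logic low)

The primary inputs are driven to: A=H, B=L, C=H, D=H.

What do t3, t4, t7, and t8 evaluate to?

t1 = D NOR C = H NOR H = L
t2 = A NOR B = H NOR L = L
t3 = t1 NOR B = L NOR L = H
t4 = t3 NOR t2 = H NOR L = L
t5 = D NOR t4 = H NOR L = L
t7 = t5 NOR C = L NOR H = L
t8 = t5 NOR t4 = L NOR L = H

t3 = H, t4 = L, t7 = L, t8 = H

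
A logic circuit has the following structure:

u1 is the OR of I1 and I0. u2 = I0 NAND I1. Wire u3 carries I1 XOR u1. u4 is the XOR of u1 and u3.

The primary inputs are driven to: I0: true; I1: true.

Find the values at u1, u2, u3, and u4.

u1 = I1 OR I0 = true OR true = true
u2 = I0 NAND I1 = true NAND true = false
u3 = I1 XOR u1 = true XOR true = false
u4 = u1 XOR u3 = true XOR false = true

u1 = true; u2 = false; u3 = false; u4 = true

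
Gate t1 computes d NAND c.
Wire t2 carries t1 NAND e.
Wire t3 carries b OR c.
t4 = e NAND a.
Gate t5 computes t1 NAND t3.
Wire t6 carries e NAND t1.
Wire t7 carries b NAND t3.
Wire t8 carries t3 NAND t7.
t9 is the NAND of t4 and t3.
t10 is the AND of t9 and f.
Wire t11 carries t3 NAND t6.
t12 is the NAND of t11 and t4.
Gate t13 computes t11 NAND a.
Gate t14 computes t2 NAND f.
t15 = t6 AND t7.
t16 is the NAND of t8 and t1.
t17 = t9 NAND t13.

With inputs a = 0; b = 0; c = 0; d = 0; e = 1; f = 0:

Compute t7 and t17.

t7 = 1, t17 = 0

t1 = d NAND c = 0 NAND 0 = 1
t3 = b OR c = 0 OR 0 = 0
t4 = e NAND a = 1 NAND 0 = 1
t6 = e NAND t1 = 1 NAND 1 = 0
t7 = b NAND t3 = 0 NAND 0 = 1
t9 = t4 NAND t3 = 1 NAND 0 = 1
t11 = t3 NAND t6 = 0 NAND 0 = 1
t13 = t11 NAND a = 1 NAND 0 = 1
t17 = t9 NAND t13 = 1 NAND 1 = 0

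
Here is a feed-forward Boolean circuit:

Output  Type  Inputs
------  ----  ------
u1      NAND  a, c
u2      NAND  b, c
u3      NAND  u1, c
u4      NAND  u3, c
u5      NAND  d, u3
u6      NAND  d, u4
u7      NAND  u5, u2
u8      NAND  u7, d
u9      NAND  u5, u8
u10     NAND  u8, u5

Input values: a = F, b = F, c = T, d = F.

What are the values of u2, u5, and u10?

u2 = T; u5 = T; u10 = F

u1 = a NAND c = F NAND T = T
u2 = b NAND c = F NAND T = T
u3 = u1 NAND c = T NAND T = F
u5 = d NAND u3 = F NAND F = T
u7 = u5 NAND u2 = T NAND T = F
u8 = u7 NAND d = F NAND F = T
u10 = u8 NAND u5 = T NAND T = F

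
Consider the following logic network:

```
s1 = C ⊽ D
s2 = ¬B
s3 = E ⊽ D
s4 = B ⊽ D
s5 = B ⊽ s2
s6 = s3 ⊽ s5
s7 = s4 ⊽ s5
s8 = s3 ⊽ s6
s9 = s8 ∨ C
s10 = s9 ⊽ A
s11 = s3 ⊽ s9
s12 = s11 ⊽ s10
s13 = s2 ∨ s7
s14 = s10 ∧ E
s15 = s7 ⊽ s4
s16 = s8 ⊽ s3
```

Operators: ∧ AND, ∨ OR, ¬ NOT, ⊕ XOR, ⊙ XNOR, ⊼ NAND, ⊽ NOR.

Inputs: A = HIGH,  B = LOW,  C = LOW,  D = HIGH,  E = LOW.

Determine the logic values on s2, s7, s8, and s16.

s2 = HIGH; s7 = HIGH; s8 = LOW; s16 = HIGH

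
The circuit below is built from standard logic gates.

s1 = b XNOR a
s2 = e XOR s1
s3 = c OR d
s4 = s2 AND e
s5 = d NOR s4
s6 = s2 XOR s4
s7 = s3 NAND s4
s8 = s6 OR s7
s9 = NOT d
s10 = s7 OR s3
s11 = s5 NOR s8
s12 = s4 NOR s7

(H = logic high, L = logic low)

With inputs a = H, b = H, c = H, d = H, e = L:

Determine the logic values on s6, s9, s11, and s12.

s1 = b XNOR a = H XNOR H = H
s2 = e XOR s1 = L XOR H = H
s3 = c OR d = H OR H = H
s4 = s2 AND e = H AND L = L
s5 = d NOR s4 = H NOR L = L
s6 = s2 XOR s4 = H XOR L = H
s7 = s3 NAND s4 = H NAND L = H
s8 = s6 OR s7 = H OR H = H
s9 = NOT d = NOT H = L
s11 = s5 NOR s8 = L NOR H = L
s12 = s4 NOR s7 = L NOR H = L

s6 = H  s9 = L  s11 = L  s12 = L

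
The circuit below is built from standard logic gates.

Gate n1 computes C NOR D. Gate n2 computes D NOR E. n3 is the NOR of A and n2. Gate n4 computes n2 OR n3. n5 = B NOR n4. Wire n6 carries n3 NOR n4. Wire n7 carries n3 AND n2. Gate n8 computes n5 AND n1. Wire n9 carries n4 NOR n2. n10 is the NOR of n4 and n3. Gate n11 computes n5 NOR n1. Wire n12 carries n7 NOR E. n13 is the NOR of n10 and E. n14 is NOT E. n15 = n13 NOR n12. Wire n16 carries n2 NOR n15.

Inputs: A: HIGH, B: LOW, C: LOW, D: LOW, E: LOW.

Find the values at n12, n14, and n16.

n12 = HIGH; n14 = HIGH; n16 = LOW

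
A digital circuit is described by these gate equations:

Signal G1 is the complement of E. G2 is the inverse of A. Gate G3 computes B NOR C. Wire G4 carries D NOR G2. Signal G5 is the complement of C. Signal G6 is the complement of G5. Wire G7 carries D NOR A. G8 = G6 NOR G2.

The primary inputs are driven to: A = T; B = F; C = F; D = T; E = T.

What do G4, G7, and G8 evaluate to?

G2 = NOT A = NOT T = F
G4 = D NOR G2 = T NOR F = F
G5 = NOT C = NOT F = T
G6 = NOT G5 = NOT T = F
G7 = D NOR A = T NOR T = F
G8 = G6 NOR G2 = F NOR F = T

G4 = F; G7 = F; G8 = T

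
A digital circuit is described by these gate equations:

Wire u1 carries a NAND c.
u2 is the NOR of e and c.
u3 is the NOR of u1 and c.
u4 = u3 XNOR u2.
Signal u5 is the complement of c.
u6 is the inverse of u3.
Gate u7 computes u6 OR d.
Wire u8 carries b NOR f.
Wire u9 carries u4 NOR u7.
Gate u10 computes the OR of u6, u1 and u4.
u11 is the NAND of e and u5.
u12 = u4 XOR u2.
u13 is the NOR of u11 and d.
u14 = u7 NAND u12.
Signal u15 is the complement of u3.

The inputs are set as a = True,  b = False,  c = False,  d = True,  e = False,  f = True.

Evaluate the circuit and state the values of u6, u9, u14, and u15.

u6 = True, u9 = False, u14 = False, u15 = True

u1 = a NAND c = True NAND False = True
u2 = e NOR c = False NOR False = True
u3 = u1 NOR c = True NOR False = False
u4 = u3 XNOR u2 = False XNOR True = False
u6 = NOT u3 = NOT False = True
u7 = u6 OR d = True OR True = True
u9 = u4 NOR u7 = False NOR True = False
u12 = u4 XOR u2 = False XOR True = True
u14 = u7 NAND u12 = True NAND True = False
u15 = NOT u3 = NOT False = True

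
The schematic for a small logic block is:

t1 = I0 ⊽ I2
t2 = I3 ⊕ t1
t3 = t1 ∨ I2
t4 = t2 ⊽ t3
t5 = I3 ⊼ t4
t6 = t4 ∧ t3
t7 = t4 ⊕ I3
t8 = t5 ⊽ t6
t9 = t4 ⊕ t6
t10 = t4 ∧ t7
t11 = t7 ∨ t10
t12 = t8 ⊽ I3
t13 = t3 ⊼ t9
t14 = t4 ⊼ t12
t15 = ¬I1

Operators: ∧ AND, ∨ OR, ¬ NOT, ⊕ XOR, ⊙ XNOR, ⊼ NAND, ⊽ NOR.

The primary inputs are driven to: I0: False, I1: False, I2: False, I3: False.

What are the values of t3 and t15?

t1 = I0 NOR I2 = False NOR False = True
t3 = t1 OR I2 = True OR False = True
t15 = NOT I1 = NOT False = True

t3 = True; t15 = True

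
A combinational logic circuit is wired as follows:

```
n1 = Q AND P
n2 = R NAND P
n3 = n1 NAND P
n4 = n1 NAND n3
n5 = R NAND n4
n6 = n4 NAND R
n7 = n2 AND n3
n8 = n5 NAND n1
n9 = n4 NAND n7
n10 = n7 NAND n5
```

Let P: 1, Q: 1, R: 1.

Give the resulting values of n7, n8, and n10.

n7 = 0  n8 = 1  n10 = 1

n1 = Q AND P = 1 AND 1 = 1
n2 = R NAND P = 1 NAND 1 = 0
n3 = n1 NAND P = 1 NAND 1 = 0
n4 = n1 NAND n3 = 1 NAND 0 = 1
n5 = R NAND n4 = 1 NAND 1 = 0
n7 = n2 AND n3 = 0 AND 0 = 0
n8 = n5 NAND n1 = 0 NAND 1 = 1
n10 = n7 NAND n5 = 0 NAND 0 = 1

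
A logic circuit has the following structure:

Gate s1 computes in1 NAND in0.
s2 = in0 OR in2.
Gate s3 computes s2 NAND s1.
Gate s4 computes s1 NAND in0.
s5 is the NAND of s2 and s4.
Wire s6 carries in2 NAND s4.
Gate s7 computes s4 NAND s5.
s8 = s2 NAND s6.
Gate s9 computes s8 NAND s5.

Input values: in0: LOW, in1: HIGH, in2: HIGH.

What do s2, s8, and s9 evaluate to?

s2 = HIGH  s8 = HIGH  s9 = HIGH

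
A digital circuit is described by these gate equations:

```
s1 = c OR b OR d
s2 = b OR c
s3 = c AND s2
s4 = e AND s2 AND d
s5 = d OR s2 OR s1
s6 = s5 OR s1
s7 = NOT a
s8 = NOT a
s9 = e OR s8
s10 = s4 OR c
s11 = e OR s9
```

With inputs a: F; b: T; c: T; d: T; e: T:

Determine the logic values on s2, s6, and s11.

s1 = c OR b OR d = T OR T OR T = T
s2 = b OR c = T OR T = T
s5 = d OR s2 OR s1 = T OR T OR T = T
s6 = s5 OR s1 = T OR T = T
s8 = NOT a = NOT F = T
s9 = e OR s8 = T OR T = T
s11 = e OR s9 = T OR T = T

s2 = T  s6 = T  s11 = T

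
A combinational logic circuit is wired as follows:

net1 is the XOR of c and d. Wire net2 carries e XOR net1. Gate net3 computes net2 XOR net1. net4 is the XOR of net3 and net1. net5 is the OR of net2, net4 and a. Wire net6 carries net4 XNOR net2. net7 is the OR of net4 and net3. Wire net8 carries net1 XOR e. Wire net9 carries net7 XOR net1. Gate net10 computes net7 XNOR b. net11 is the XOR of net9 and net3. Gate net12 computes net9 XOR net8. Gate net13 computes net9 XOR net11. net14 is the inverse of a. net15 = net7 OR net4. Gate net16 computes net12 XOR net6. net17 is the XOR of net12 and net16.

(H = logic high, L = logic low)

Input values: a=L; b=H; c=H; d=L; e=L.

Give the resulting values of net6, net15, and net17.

net1 = c XOR d = H XOR L = H
net2 = e XOR net1 = L XOR H = H
net3 = net2 XOR net1 = H XOR H = L
net4 = net3 XOR net1 = L XOR H = H
net6 = net4 XNOR net2 = H XNOR H = H
net7 = net4 OR net3 = H OR L = H
net8 = net1 XOR e = H XOR L = H
net9 = net7 XOR net1 = H XOR H = L
net12 = net9 XOR net8 = L XOR H = H
net15 = net7 OR net4 = H OR H = H
net16 = net12 XOR net6 = H XOR H = L
net17 = net12 XOR net16 = H XOR L = H

net6 = H  net15 = H  net17 = H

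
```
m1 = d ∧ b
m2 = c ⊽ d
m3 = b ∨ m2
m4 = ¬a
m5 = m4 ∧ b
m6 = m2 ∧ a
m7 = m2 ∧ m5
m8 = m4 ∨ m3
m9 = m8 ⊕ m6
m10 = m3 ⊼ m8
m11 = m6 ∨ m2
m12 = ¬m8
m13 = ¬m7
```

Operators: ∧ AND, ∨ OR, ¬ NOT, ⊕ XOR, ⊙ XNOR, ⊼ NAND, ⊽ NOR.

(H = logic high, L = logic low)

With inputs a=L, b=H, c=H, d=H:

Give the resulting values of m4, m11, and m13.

m4 = H, m11 = L, m13 = H

m2 = c NOR d = H NOR H = L
m4 = NOT a = NOT L = H
m5 = m4 AND b = H AND H = H
m6 = m2 AND a = L AND L = L
m7 = m2 AND m5 = L AND H = L
m11 = m6 OR m2 = L OR L = L
m13 = NOT m7 = NOT L = H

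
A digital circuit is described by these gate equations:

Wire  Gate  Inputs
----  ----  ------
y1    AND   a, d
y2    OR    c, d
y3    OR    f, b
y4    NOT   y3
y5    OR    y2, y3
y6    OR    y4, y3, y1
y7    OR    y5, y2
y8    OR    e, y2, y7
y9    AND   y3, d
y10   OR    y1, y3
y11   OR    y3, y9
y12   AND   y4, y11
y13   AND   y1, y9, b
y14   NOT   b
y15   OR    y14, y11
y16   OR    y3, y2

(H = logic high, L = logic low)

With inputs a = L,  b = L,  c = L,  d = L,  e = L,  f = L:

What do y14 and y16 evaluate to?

y14 = H  y16 = L

y2 = c OR d = L OR L = L
y3 = f OR b = L OR L = L
y14 = NOT b = NOT L = H
y16 = y3 OR y2 = L OR L = L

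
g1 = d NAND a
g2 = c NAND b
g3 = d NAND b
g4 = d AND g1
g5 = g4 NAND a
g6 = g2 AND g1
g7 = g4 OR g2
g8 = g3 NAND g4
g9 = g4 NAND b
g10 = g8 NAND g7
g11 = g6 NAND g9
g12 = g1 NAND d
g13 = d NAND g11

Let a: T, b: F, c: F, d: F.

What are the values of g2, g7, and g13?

g2 = T; g7 = T; g13 = T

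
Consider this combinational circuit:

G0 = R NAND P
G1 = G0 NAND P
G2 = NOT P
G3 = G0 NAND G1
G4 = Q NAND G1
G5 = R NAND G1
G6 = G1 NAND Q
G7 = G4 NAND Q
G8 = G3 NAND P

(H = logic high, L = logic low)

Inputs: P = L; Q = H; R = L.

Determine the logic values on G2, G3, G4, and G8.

G0 = R NAND P = L NAND L = H
G1 = G0 NAND P = H NAND L = H
G2 = NOT P = NOT L = H
G3 = G0 NAND G1 = H NAND H = L
G4 = Q NAND G1 = H NAND H = L
G8 = G3 NAND P = L NAND L = H

G2 = H, G3 = L, G4 = L, G8 = H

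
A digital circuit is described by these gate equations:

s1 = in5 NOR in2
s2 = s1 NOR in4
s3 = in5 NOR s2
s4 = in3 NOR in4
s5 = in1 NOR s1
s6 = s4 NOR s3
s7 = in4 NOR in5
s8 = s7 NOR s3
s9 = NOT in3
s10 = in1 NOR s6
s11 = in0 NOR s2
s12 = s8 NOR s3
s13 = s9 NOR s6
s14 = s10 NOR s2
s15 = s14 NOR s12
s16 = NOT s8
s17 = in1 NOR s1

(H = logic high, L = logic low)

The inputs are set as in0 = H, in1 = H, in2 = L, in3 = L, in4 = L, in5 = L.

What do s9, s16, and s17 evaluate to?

s9 = H, s16 = H, s17 = L

s1 = in5 NOR in2 = L NOR L = H
s2 = s1 NOR in4 = H NOR L = L
s3 = in5 NOR s2 = L NOR L = H
s7 = in4 NOR in5 = L NOR L = H
s8 = s7 NOR s3 = H NOR H = L
s9 = NOT in3 = NOT L = H
s16 = NOT s8 = NOT L = H
s17 = in1 NOR s1 = H NOR H = L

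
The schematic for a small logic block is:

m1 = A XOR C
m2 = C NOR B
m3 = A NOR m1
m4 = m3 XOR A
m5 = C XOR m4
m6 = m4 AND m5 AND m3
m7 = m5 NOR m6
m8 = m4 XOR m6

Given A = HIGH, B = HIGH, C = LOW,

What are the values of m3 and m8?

m3 = LOW  m8 = HIGH

m1 = A XOR C = HIGH XOR LOW = HIGH
m3 = A NOR m1 = HIGH NOR HIGH = LOW
m4 = m3 XOR A = LOW XOR HIGH = HIGH
m5 = C XOR m4 = LOW XOR HIGH = HIGH
m6 = m4 AND m5 AND m3 = HIGH AND HIGH AND LOW = LOW
m8 = m4 XOR m6 = HIGH XOR LOW = HIGH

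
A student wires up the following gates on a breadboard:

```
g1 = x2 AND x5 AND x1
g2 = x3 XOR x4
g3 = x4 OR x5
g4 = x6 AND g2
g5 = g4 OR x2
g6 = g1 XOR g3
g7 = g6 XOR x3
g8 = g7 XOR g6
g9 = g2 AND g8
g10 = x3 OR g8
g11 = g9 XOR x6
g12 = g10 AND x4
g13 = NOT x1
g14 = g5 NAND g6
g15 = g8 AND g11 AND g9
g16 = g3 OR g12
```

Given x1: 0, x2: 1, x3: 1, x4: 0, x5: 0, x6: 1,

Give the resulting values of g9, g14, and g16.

g9 = 1, g14 = 1, g16 = 0

g1 = x2 AND x5 AND x1 = 1 AND 0 AND 0 = 0
g2 = x3 XOR x4 = 1 XOR 0 = 1
g3 = x4 OR x5 = 0 OR 0 = 0
g4 = x6 AND g2 = 1 AND 1 = 1
g5 = g4 OR x2 = 1 OR 1 = 1
g6 = g1 XOR g3 = 0 XOR 0 = 0
g7 = g6 XOR x3 = 0 XOR 1 = 1
g8 = g7 XOR g6 = 1 XOR 0 = 1
g9 = g2 AND g8 = 1 AND 1 = 1
g10 = x3 OR g8 = 1 OR 1 = 1
g12 = g10 AND x4 = 1 AND 0 = 0
g14 = g5 NAND g6 = 1 NAND 0 = 1
g16 = g3 OR g12 = 0 OR 0 = 0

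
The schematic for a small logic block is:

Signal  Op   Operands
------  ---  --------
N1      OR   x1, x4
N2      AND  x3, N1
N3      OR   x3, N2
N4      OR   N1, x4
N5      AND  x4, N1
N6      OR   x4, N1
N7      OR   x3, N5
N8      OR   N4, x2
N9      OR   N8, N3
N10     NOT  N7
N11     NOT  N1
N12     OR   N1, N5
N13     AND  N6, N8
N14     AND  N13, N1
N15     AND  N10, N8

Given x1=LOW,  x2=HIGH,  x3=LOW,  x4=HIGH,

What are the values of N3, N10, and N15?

N3 = LOW, N10 = LOW, N15 = LOW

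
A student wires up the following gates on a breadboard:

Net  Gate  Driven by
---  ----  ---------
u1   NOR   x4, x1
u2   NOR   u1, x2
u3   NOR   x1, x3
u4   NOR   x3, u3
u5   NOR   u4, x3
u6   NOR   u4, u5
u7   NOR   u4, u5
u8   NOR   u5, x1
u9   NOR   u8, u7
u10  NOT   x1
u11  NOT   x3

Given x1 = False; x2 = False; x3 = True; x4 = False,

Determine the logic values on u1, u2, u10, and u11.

u1 = True  u2 = False  u10 = True  u11 = False

u1 = x4 NOR x1 = False NOR False = True
u2 = u1 NOR x2 = True NOR False = False
u10 = NOT x1 = NOT False = True
u11 = NOT x3 = NOT True = False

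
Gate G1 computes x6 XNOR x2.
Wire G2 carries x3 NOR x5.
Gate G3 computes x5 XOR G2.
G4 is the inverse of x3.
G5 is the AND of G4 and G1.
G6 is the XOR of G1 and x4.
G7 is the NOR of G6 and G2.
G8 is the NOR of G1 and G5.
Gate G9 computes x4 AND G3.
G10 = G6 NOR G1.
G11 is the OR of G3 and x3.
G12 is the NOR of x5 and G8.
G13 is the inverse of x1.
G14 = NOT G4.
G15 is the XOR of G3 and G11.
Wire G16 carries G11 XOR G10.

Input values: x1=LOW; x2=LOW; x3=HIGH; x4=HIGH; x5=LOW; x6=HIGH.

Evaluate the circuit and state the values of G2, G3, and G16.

G1 = x6 XNOR x2 = HIGH XNOR LOW = LOW
G2 = x3 NOR x5 = HIGH NOR LOW = LOW
G3 = x5 XOR G2 = LOW XOR LOW = LOW
G6 = G1 XOR x4 = LOW XOR HIGH = HIGH
G10 = G6 NOR G1 = HIGH NOR LOW = LOW
G11 = G3 OR x3 = LOW OR HIGH = HIGH
G16 = G11 XOR G10 = HIGH XOR LOW = HIGH

G2 = LOW, G3 = LOW, G16 = HIGH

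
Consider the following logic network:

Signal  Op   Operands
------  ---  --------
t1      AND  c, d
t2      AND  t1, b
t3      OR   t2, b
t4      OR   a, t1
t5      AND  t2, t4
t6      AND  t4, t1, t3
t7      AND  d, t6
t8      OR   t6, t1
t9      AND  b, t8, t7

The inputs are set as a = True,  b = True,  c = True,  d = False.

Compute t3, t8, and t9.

t3 = True, t8 = False, t9 = False

t1 = c AND d = True AND False = False
t2 = t1 AND b = False AND True = False
t3 = t2 OR b = False OR True = True
t4 = a OR t1 = True OR False = True
t6 = t4 AND t1 AND t3 = True AND False AND True = False
t7 = d AND t6 = False AND False = False
t8 = t6 OR t1 = False OR False = False
t9 = b AND t8 AND t7 = True AND False AND False = False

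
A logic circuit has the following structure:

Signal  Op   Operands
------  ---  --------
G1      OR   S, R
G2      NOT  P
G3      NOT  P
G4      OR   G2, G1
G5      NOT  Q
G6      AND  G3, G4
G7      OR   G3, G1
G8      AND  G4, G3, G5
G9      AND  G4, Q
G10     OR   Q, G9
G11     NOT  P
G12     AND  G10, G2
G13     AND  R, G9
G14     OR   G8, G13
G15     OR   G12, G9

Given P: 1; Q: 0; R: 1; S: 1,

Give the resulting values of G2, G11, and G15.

G2 = 0, G11 = 0, G15 = 0

G1 = S OR R = 1 OR 1 = 1
G2 = NOT P = NOT 1 = 0
G4 = G2 OR G1 = 0 OR 1 = 1
G9 = G4 AND Q = 1 AND 0 = 0
G10 = Q OR G9 = 0 OR 0 = 0
G11 = NOT P = NOT 1 = 0
G12 = G10 AND G2 = 0 AND 0 = 0
G15 = G12 OR G9 = 0 OR 0 = 0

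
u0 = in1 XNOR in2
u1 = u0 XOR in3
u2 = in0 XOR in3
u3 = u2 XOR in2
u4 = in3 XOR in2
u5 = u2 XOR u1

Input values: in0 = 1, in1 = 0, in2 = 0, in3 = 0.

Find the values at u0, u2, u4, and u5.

u0 = in1 XNOR in2 = 0 XNOR 0 = 1
u1 = u0 XOR in3 = 1 XOR 0 = 1
u2 = in0 XOR in3 = 1 XOR 0 = 1
u4 = in3 XOR in2 = 0 XOR 0 = 0
u5 = u2 XOR u1 = 1 XOR 1 = 0

u0 = 1, u2 = 1, u4 = 0, u5 = 0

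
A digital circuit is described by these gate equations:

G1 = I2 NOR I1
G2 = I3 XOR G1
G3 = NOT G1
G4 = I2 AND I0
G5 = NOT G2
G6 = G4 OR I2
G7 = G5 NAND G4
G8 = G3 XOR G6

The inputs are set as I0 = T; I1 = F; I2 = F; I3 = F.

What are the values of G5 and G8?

G1 = I2 NOR I1 = F NOR F = T
G2 = I3 XOR G1 = F XOR T = T
G3 = NOT G1 = NOT T = F
G4 = I2 AND I0 = F AND T = F
G5 = NOT G2 = NOT T = F
G6 = G4 OR I2 = F OR F = F
G8 = G3 XOR G6 = F XOR F = F

G5 = F; G8 = F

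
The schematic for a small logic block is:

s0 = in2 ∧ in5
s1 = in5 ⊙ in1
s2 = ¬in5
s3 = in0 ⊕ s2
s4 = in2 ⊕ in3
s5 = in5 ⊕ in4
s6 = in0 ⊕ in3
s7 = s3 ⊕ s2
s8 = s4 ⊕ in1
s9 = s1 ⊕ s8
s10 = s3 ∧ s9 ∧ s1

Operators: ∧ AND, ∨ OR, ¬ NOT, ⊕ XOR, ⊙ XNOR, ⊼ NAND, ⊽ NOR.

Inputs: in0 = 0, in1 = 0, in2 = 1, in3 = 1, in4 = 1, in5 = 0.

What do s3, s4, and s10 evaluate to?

s3 = 1, s4 = 0, s10 = 1

s1 = in5 XNOR in1 = 0 XNOR 0 = 1
s2 = NOT in5 = NOT 0 = 1
s3 = in0 XOR s2 = 0 XOR 1 = 1
s4 = in2 XOR in3 = 1 XOR 1 = 0
s8 = s4 XOR in1 = 0 XOR 0 = 0
s9 = s1 XOR s8 = 1 XOR 0 = 1
s10 = s3 AND s9 AND s1 = 1 AND 1 AND 1 = 1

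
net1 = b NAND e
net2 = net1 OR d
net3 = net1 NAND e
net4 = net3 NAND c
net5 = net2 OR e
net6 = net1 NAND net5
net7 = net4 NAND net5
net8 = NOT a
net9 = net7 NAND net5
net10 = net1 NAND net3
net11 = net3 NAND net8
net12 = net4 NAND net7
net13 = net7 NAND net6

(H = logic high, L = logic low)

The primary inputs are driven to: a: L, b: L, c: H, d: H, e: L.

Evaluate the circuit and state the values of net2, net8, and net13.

net2 = H  net8 = H  net13 = H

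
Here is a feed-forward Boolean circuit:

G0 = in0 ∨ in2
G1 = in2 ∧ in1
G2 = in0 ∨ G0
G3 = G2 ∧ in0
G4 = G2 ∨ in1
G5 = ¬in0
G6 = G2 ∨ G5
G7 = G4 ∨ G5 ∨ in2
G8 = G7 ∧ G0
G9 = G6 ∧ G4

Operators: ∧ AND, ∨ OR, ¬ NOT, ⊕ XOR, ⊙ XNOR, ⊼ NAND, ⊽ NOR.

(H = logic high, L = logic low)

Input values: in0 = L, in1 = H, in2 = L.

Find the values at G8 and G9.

G0 = in0 OR in2 = L OR L = L
G2 = in0 OR G0 = L OR L = L
G4 = G2 OR in1 = L OR H = H
G5 = NOT in0 = NOT L = H
G6 = G2 OR G5 = L OR H = H
G7 = G4 OR G5 OR in2 = H OR H OR L = H
G8 = G7 AND G0 = H AND L = L
G9 = G6 AND G4 = H AND H = H

G8 = L  G9 = H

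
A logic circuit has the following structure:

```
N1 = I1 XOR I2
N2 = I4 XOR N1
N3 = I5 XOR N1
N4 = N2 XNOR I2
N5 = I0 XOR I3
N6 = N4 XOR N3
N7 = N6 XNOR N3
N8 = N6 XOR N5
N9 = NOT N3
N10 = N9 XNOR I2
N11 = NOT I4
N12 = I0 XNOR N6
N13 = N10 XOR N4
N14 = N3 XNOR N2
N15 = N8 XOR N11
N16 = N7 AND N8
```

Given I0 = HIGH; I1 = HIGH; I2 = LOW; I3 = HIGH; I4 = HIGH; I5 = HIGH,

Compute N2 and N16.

N1 = I1 XOR I2 = HIGH XOR LOW = HIGH
N2 = I4 XOR N1 = HIGH XOR HIGH = LOW
N3 = I5 XOR N1 = HIGH XOR HIGH = LOW
N4 = N2 XNOR I2 = LOW XNOR LOW = HIGH
N5 = I0 XOR I3 = HIGH XOR HIGH = LOW
N6 = N4 XOR N3 = HIGH XOR LOW = HIGH
N7 = N6 XNOR N3 = HIGH XNOR LOW = LOW
N8 = N6 XOR N5 = HIGH XOR LOW = HIGH
N16 = N7 AND N8 = LOW AND HIGH = LOW

N2 = LOW  N16 = LOW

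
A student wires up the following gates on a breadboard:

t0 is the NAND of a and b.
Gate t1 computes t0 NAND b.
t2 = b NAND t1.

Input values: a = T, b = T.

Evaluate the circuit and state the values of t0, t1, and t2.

t0 = F, t1 = T, t2 = F

t0 = a NAND b = T NAND T = F
t1 = t0 NAND b = F NAND T = T
t2 = b NAND t1 = T NAND T = F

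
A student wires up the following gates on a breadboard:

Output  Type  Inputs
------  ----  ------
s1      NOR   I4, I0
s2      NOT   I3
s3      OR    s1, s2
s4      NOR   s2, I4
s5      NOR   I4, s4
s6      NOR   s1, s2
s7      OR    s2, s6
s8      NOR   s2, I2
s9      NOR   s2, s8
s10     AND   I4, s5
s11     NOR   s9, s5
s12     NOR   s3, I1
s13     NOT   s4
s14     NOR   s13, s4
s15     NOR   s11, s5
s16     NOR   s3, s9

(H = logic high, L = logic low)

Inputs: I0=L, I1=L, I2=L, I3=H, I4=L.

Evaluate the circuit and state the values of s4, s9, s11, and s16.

s1 = I4 NOR I0 = L NOR L = H
s2 = NOT I3 = NOT H = L
s3 = s1 OR s2 = H OR L = H
s4 = s2 NOR I4 = L NOR L = H
s5 = I4 NOR s4 = L NOR H = L
s8 = s2 NOR I2 = L NOR L = H
s9 = s2 NOR s8 = L NOR H = L
s11 = s9 NOR s5 = L NOR L = H
s16 = s3 NOR s9 = H NOR L = L

s4 = H; s9 = L; s11 = H; s16 = L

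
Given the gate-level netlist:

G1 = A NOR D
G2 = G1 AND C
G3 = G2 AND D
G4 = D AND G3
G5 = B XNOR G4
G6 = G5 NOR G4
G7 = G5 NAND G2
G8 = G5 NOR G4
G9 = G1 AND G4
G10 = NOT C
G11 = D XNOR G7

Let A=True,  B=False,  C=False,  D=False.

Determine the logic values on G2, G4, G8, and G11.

G1 = A NOR D = True NOR False = False
G2 = G1 AND C = False AND False = False
G3 = G2 AND D = False AND False = False
G4 = D AND G3 = False AND False = False
G5 = B XNOR G4 = False XNOR False = True
G7 = G5 NAND G2 = True NAND False = True
G8 = G5 NOR G4 = True NOR False = False
G11 = D XNOR G7 = False XNOR True = False

G2 = False, G4 = False, G8 = False, G11 = False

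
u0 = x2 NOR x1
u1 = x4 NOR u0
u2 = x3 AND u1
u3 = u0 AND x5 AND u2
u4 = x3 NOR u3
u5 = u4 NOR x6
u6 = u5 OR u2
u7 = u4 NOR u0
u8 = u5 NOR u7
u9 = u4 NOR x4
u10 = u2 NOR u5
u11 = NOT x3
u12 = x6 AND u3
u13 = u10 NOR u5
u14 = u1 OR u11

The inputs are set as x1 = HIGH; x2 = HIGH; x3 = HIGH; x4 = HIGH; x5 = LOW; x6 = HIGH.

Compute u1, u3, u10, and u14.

u1 = LOW  u3 = LOW  u10 = HIGH  u14 = LOW

u0 = x2 NOR x1 = HIGH NOR HIGH = LOW
u1 = x4 NOR u0 = HIGH NOR LOW = LOW
u2 = x3 AND u1 = HIGH AND LOW = LOW
u3 = u0 AND x5 AND u2 = LOW AND LOW AND LOW = LOW
u4 = x3 NOR u3 = HIGH NOR LOW = LOW
u5 = u4 NOR x6 = LOW NOR HIGH = LOW
u10 = u2 NOR u5 = LOW NOR LOW = HIGH
u11 = NOT x3 = NOT HIGH = LOW
u14 = u1 OR u11 = LOW OR LOW = LOW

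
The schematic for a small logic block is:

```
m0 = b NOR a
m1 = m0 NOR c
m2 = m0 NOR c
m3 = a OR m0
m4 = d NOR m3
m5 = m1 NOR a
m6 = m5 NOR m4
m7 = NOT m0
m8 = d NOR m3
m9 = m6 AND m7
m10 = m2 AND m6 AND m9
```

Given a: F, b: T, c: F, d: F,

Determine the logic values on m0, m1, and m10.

m0 = b NOR a = T NOR F = F
m1 = m0 NOR c = F NOR F = T
m2 = m0 NOR c = F NOR F = T
m3 = a OR m0 = F OR F = F
m4 = d NOR m3 = F NOR F = T
m5 = m1 NOR a = T NOR F = F
m6 = m5 NOR m4 = F NOR T = F
m7 = NOT m0 = NOT F = T
m9 = m6 AND m7 = F AND T = F
m10 = m2 AND m6 AND m9 = T AND F AND F = F

m0 = F, m1 = T, m10 = F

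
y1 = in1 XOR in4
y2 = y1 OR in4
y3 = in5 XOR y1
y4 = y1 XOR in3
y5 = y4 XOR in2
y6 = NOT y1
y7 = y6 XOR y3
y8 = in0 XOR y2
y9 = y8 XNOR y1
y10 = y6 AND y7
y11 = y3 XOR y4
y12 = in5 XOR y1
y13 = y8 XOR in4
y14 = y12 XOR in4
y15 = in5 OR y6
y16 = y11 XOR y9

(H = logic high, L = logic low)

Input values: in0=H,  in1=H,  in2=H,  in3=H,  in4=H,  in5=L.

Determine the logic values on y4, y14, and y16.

y1 = in1 XOR in4 = H XOR H = L
y2 = y1 OR in4 = L OR H = H
y3 = in5 XOR y1 = L XOR L = L
y4 = y1 XOR in3 = L XOR H = H
y8 = in0 XOR y2 = H XOR H = L
y9 = y8 XNOR y1 = L XNOR L = H
y11 = y3 XOR y4 = L XOR H = H
y12 = in5 XOR y1 = L XOR L = L
y14 = y12 XOR in4 = L XOR H = H
y16 = y11 XOR y9 = H XOR H = L

y4 = H, y14 = H, y16 = L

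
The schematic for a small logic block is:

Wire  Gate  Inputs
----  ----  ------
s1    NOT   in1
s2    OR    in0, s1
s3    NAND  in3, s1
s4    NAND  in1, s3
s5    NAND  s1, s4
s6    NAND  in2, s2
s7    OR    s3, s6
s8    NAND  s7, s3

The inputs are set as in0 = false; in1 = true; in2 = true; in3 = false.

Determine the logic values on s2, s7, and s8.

s1 = NOT in1 = NOT true = false
s2 = in0 OR s1 = false OR false = false
s3 = in3 NAND s1 = false NAND false = true
s6 = in2 NAND s2 = true NAND false = true
s7 = s3 OR s6 = true OR true = true
s8 = s7 NAND s3 = true NAND true = false

s2 = false, s7 = true, s8 = false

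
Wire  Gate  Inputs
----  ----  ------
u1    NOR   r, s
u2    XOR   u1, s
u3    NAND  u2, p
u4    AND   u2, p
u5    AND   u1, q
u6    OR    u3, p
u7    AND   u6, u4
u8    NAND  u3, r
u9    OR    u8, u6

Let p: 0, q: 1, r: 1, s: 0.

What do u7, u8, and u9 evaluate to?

u7 = 0  u8 = 0  u9 = 1

u1 = r NOR s = 1 NOR 0 = 0
u2 = u1 XOR s = 0 XOR 0 = 0
u3 = u2 NAND p = 0 NAND 0 = 1
u4 = u2 AND p = 0 AND 0 = 0
u6 = u3 OR p = 1 OR 0 = 1
u7 = u6 AND u4 = 1 AND 0 = 0
u8 = u3 NAND r = 1 NAND 1 = 0
u9 = u8 OR u6 = 0 OR 1 = 1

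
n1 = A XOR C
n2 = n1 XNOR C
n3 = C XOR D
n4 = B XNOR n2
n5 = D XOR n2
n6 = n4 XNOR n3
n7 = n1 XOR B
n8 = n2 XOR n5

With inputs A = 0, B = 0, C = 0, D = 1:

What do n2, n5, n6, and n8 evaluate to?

n1 = A XOR C = 0 XOR 0 = 0
n2 = n1 XNOR C = 0 XNOR 0 = 1
n3 = C XOR D = 0 XOR 1 = 1
n4 = B XNOR n2 = 0 XNOR 1 = 0
n5 = D XOR n2 = 1 XOR 1 = 0
n6 = n4 XNOR n3 = 0 XNOR 1 = 0
n8 = n2 XOR n5 = 1 XOR 0 = 1

n2 = 1  n5 = 0  n6 = 0  n8 = 1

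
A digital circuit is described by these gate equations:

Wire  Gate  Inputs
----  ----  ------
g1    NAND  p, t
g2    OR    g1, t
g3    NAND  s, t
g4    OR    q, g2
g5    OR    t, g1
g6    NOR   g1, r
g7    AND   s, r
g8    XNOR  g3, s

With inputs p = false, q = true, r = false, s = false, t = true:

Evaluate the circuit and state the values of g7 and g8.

g3 = s NAND t = false NAND true = true
g7 = s AND r = false AND false = false
g8 = g3 XNOR s = true XNOR false = false

g7 = false, g8 = false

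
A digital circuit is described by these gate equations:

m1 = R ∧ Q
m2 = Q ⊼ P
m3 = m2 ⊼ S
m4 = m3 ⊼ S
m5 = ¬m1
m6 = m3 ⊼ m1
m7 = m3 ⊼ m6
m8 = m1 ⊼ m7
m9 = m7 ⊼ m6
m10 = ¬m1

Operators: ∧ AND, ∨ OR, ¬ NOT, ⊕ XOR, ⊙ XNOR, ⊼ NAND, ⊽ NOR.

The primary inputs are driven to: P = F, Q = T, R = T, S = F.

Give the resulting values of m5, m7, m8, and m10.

m5 = F; m7 = T; m8 = F; m10 = F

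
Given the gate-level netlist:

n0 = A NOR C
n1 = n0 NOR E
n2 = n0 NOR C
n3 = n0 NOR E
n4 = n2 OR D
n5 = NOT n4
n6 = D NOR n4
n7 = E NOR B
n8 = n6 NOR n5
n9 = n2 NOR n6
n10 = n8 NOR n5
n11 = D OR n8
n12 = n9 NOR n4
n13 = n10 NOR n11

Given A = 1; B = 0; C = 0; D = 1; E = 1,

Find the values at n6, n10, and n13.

n6 = 0; n10 = 0; n13 = 0

n0 = A NOR C = 1 NOR 0 = 0
n2 = n0 NOR C = 0 NOR 0 = 1
n4 = n2 OR D = 1 OR 1 = 1
n5 = NOT n4 = NOT 1 = 0
n6 = D NOR n4 = 1 NOR 1 = 0
n8 = n6 NOR n5 = 0 NOR 0 = 1
n10 = n8 NOR n5 = 1 NOR 0 = 0
n11 = D OR n8 = 1 OR 1 = 1
n13 = n10 NOR n11 = 0 NOR 1 = 0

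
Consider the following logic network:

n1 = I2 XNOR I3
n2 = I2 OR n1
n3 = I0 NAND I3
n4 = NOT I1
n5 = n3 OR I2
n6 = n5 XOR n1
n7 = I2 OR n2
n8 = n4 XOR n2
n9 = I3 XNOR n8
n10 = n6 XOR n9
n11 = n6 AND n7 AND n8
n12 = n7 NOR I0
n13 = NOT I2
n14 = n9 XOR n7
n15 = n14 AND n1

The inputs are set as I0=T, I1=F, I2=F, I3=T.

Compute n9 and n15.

n1 = I2 XNOR I3 = F XNOR T = F
n2 = I2 OR n1 = F OR F = F
n4 = NOT I1 = NOT F = T
n7 = I2 OR n2 = F OR F = F
n8 = n4 XOR n2 = T XOR F = T
n9 = I3 XNOR n8 = T XNOR T = T
n14 = n9 XOR n7 = T XOR F = T
n15 = n14 AND n1 = T AND F = F

n9 = T  n15 = F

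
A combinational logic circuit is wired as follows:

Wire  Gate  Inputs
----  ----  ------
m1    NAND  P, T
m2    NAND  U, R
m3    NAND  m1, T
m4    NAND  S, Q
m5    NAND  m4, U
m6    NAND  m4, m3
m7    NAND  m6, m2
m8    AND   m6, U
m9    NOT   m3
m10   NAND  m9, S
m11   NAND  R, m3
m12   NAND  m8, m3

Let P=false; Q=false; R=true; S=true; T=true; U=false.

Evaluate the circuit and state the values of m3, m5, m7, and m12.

m1 = P NAND T = false NAND true = true
m2 = U NAND R = false NAND true = true
m3 = m1 NAND T = true NAND true = false
m4 = S NAND Q = true NAND false = true
m5 = m4 NAND U = true NAND false = true
m6 = m4 NAND m3 = true NAND false = true
m7 = m6 NAND m2 = true NAND true = false
m8 = m6 AND U = true AND false = false
m12 = m8 NAND m3 = false NAND false = true

m3 = false, m5 = true, m7 = false, m12 = true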